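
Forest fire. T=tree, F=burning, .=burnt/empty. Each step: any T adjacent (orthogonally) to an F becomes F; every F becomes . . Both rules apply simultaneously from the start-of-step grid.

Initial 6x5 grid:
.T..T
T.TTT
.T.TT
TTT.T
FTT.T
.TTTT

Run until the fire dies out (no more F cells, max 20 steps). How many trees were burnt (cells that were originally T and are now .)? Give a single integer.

Step 1: +2 fires, +1 burnt (F count now 2)
Step 2: +3 fires, +2 burnt (F count now 3)
Step 3: +3 fires, +3 burnt (F count now 3)
Step 4: +1 fires, +3 burnt (F count now 1)
Step 5: +1 fires, +1 burnt (F count now 1)
Step 6: +1 fires, +1 burnt (F count now 1)
Step 7: +1 fires, +1 burnt (F count now 1)
Step 8: +1 fires, +1 burnt (F count now 1)
Step 9: +2 fires, +1 burnt (F count now 2)
Step 10: +2 fires, +2 burnt (F count now 2)
Step 11: +1 fires, +2 burnt (F count now 1)
Step 12: +0 fires, +1 burnt (F count now 0)
Fire out after step 12
Initially T: 20, now '.': 28
Total burnt (originally-T cells now '.'): 18

Answer: 18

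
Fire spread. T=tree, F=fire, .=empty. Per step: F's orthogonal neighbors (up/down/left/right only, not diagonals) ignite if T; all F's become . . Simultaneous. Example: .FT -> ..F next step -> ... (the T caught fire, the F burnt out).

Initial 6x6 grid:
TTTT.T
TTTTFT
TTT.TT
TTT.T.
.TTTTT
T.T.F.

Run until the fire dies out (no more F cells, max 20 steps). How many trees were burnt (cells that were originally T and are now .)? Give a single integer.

Answer: 25

Derivation:
Step 1: +4 fires, +2 burnt (F count now 4)
Step 2: +7 fires, +4 burnt (F count now 7)
Step 3: +4 fires, +7 burnt (F count now 4)
Step 4: +6 fires, +4 burnt (F count now 6)
Step 5: +3 fires, +6 burnt (F count now 3)
Step 6: +1 fires, +3 burnt (F count now 1)
Step 7: +0 fires, +1 burnt (F count now 0)
Fire out after step 7
Initially T: 26, now '.': 35
Total burnt (originally-T cells now '.'): 25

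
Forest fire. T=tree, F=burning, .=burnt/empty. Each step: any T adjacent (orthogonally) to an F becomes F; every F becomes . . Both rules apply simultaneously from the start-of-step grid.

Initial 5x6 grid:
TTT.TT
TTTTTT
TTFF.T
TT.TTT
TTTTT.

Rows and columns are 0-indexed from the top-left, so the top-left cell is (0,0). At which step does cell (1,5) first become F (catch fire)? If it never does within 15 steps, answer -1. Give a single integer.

Step 1: cell (1,5)='T' (+4 fires, +2 burnt)
Step 2: cell (1,5)='T' (+7 fires, +4 burnt)
Step 3: cell (1,5)='F' (+9 fires, +7 burnt)
  -> target ignites at step 3
Step 4: cell (1,5)='.' (+4 fires, +9 burnt)
Step 5: cell (1,5)='.' (+0 fires, +4 burnt)
  fire out at step 5

3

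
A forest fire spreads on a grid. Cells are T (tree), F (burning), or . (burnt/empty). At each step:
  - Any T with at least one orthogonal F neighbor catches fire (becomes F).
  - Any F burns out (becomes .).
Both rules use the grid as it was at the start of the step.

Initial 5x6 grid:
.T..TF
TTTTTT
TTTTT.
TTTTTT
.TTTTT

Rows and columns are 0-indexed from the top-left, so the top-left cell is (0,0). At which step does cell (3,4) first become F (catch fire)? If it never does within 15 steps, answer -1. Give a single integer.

Step 1: cell (3,4)='T' (+2 fires, +1 burnt)
Step 2: cell (3,4)='T' (+1 fires, +2 burnt)
Step 3: cell (3,4)='T' (+2 fires, +1 burnt)
Step 4: cell (3,4)='F' (+3 fires, +2 burnt)
  -> target ignites at step 4
Step 5: cell (3,4)='.' (+5 fires, +3 burnt)
Step 6: cell (3,4)='.' (+6 fires, +5 burnt)
Step 7: cell (3,4)='.' (+3 fires, +6 burnt)
Step 8: cell (3,4)='.' (+2 fires, +3 burnt)
Step 9: cell (3,4)='.' (+0 fires, +2 burnt)
  fire out at step 9

4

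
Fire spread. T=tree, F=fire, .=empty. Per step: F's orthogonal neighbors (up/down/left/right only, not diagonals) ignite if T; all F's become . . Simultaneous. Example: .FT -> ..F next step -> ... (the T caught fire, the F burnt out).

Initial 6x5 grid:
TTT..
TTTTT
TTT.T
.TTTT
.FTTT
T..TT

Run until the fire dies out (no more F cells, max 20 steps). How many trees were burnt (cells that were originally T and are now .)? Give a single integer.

Step 1: +2 fires, +1 burnt (F count now 2)
Step 2: +3 fires, +2 burnt (F count now 3)
Step 3: +6 fires, +3 burnt (F count now 6)
Step 4: +5 fires, +6 burnt (F count now 5)
Step 5: +4 fires, +5 burnt (F count now 4)
Step 6: +1 fires, +4 burnt (F count now 1)
Step 7: +0 fires, +1 burnt (F count now 0)
Fire out after step 7
Initially T: 22, now '.': 29
Total burnt (originally-T cells now '.'): 21

Answer: 21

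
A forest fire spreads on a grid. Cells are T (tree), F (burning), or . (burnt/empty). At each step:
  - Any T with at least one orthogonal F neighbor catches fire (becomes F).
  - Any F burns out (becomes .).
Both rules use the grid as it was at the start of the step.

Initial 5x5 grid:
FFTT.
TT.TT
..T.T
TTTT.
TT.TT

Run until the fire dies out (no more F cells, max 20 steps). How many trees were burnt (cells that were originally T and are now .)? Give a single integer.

Answer: 7

Derivation:
Step 1: +3 fires, +2 burnt (F count now 3)
Step 2: +1 fires, +3 burnt (F count now 1)
Step 3: +1 fires, +1 burnt (F count now 1)
Step 4: +1 fires, +1 burnt (F count now 1)
Step 5: +1 fires, +1 burnt (F count now 1)
Step 6: +0 fires, +1 burnt (F count now 0)
Fire out after step 6
Initially T: 16, now '.': 16
Total burnt (originally-T cells now '.'): 7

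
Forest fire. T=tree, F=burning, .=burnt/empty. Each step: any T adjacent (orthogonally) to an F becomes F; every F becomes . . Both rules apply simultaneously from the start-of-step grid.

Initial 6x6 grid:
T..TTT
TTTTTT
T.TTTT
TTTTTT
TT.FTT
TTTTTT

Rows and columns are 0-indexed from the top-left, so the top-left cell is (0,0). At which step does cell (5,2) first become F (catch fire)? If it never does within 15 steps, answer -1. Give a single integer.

Step 1: cell (5,2)='T' (+3 fires, +1 burnt)
Step 2: cell (5,2)='F' (+6 fires, +3 burnt)
  -> target ignites at step 2
Step 3: cell (5,2)='.' (+7 fires, +6 burnt)
Step 4: cell (5,2)='.' (+7 fires, +7 burnt)
Step 5: cell (5,2)='.' (+5 fires, +7 burnt)
Step 6: cell (5,2)='.' (+2 fires, +5 burnt)
Step 7: cell (5,2)='.' (+1 fires, +2 burnt)
Step 8: cell (5,2)='.' (+0 fires, +1 burnt)
  fire out at step 8

2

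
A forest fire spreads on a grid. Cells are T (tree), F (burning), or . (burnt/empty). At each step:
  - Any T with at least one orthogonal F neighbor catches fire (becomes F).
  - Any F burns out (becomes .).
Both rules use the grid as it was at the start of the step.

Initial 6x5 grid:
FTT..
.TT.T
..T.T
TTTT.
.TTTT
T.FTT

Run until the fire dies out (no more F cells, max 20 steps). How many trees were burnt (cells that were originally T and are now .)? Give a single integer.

Step 1: +3 fires, +2 burnt (F count now 3)
Step 2: +6 fires, +3 burnt (F count now 6)
Step 3: +5 fires, +6 burnt (F count now 5)
Step 4: +1 fires, +5 burnt (F count now 1)
Step 5: +0 fires, +1 burnt (F count now 0)
Fire out after step 5
Initially T: 18, now '.': 27
Total burnt (originally-T cells now '.'): 15

Answer: 15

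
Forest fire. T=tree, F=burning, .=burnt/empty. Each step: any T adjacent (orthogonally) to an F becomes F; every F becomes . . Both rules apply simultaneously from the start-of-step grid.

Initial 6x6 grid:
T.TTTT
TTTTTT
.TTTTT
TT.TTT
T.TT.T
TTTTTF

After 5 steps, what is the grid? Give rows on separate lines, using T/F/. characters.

Step 1: 2 trees catch fire, 1 burn out
  T.TTTT
  TTTTTT
  .TTTTT
  TT.TTT
  T.TT.F
  TTTTF.
Step 2: 2 trees catch fire, 2 burn out
  T.TTTT
  TTTTTT
  .TTTTT
  TT.TTF
  T.TT..
  TTTF..
Step 3: 4 trees catch fire, 2 burn out
  T.TTTT
  TTTTTT
  .TTTTF
  TT.TF.
  T.TF..
  TTF...
Step 4: 5 trees catch fire, 4 burn out
  T.TTTT
  TTTTTF
  .TTTF.
  TT.F..
  T.F...
  TF....
Step 5: 4 trees catch fire, 5 burn out
  T.TTTF
  TTTTF.
  .TTF..
  TT....
  T.....
  F.....

T.TTTF
TTTTF.
.TTF..
TT....
T.....
F.....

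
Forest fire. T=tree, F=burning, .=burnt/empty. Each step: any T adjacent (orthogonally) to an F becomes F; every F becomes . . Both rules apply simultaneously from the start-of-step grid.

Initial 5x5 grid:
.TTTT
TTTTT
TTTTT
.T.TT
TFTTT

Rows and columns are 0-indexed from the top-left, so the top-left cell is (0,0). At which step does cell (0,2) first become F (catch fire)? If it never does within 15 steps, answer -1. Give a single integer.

Step 1: cell (0,2)='T' (+3 fires, +1 burnt)
Step 2: cell (0,2)='T' (+2 fires, +3 burnt)
Step 3: cell (0,2)='T' (+5 fires, +2 burnt)
Step 4: cell (0,2)='T' (+5 fires, +5 burnt)
Step 5: cell (0,2)='F' (+3 fires, +5 burnt)
  -> target ignites at step 5
Step 6: cell (0,2)='.' (+2 fires, +3 burnt)
Step 7: cell (0,2)='.' (+1 fires, +2 burnt)
Step 8: cell (0,2)='.' (+0 fires, +1 burnt)
  fire out at step 8

5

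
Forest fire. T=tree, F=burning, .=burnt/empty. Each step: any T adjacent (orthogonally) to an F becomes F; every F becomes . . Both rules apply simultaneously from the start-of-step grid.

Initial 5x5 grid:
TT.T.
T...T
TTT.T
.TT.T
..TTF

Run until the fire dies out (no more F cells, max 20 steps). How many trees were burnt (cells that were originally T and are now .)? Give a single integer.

Step 1: +2 fires, +1 burnt (F count now 2)
Step 2: +2 fires, +2 burnt (F count now 2)
Step 3: +2 fires, +2 burnt (F count now 2)
Step 4: +2 fires, +2 burnt (F count now 2)
Step 5: +1 fires, +2 burnt (F count now 1)
Step 6: +1 fires, +1 burnt (F count now 1)
Step 7: +1 fires, +1 burnt (F count now 1)
Step 8: +1 fires, +1 burnt (F count now 1)
Step 9: +1 fires, +1 burnt (F count now 1)
Step 10: +0 fires, +1 burnt (F count now 0)
Fire out after step 10
Initially T: 14, now '.': 24
Total burnt (originally-T cells now '.'): 13

Answer: 13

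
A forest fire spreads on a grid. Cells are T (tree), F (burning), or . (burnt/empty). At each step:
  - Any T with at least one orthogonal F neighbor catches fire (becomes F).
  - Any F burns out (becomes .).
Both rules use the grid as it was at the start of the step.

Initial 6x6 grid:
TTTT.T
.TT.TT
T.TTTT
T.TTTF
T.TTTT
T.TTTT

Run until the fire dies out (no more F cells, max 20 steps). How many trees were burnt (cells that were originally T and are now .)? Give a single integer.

Answer: 24

Derivation:
Step 1: +3 fires, +1 burnt (F count now 3)
Step 2: +5 fires, +3 burnt (F count now 5)
Step 3: +6 fires, +5 burnt (F count now 6)
Step 4: +3 fires, +6 burnt (F count now 3)
Step 5: +2 fires, +3 burnt (F count now 2)
Step 6: +2 fires, +2 burnt (F count now 2)
Step 7: +2 fires, +2 burnt (F count now 2)
Step 8: +1 fires, +2 burnt (F count now 1)
Step 9: +0 fires, +1 burnt (F count now 0)
Fire out after step 9
Initially T: 28, now '.': 32
Total burnt (originally-T cells now '.'): 24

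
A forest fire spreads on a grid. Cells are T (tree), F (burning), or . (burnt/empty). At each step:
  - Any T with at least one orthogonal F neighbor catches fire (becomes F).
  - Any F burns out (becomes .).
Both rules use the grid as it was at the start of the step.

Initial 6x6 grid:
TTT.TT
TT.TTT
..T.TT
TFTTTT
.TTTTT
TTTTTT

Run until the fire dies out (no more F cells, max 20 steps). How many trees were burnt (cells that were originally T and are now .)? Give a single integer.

Answer: 24

Derivation:
Step 1: +3 fires, +1 burnt (F count now 3)
Step 2: +4 fires, +3 burnt (F count now 4)
Step 3: +4 fires, +4 burnt (F count now 4)
Step 4: +4 fires, +4 burnt (F count now 4)
Step 5: +4 fires, +4 burnt (F count now 4)
Step 6: +4 fires, +4 burnt (F count now 4)
Step 7: +1 fires, +4 burnt (F count now 1)
Step 8: +0 fires, +1 burnt (F count now 0)
Fire out after step 8
Initially T: 29, now '.': 31
Total burnt (originally-T cells now '.'): 24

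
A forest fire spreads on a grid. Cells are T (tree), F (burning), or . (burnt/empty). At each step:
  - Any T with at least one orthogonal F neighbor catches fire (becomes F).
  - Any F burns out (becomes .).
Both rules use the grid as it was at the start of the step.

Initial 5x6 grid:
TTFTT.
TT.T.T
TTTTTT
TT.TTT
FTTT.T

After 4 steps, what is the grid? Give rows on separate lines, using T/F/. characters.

Step 1: 4 trees catch fire, 2 burn out
  TF.FT.
  TT.T.T
  TTTTTT
  FT.TTT
  .FTT.T
Step 2: 7 trees catch fire, 4 burn out
  F...F.
  TF.F.T
  FTTTTT
  .F.TTT
  ..FT.T
Step 3: 4 trees catch fire, 7 burn out
  ......
  F....T
  .FTFTT
  ...TTT
  ...F.T
Step 4: 3 trees catch fire, 4 burn out
  ......
  .....T
  ..F.FT
  ...FTT
  .....T

......
.....T
..F.FT
...FTT
.....T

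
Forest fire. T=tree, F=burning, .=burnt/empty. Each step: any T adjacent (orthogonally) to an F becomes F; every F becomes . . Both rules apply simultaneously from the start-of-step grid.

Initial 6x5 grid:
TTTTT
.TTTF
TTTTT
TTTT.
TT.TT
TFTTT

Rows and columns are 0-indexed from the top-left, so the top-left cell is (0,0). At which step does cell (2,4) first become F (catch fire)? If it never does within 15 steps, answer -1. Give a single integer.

Step 1: cell (2,4)='F' (+6 fires, +2 burnt)
  -> target ignites at step 1
Step 2: cell (2,4)='.' (+6 fires, +6 burnt)
Step 3: cell (2,4)='.' (+9 fires, +6 burnt)
Step 4: cell (2,4)='.' (+3 fires, +9 burnt)
Step 5: cell (2,4)='.' (+1 fires, +3 burnt)
Step 6: cell (2,4)='.' (+0 fires, +1 burnt)
  fire out at step 6

1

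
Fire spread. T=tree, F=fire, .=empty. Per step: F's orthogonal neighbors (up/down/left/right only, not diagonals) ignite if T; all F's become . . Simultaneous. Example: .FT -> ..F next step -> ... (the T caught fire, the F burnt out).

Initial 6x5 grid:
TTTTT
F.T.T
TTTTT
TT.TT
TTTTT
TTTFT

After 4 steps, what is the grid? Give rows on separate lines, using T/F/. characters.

Step 1: 5 trees catch fire, 2 burn out
  FTTTT
  ..T.T
  FTTTT
  TT.TT
  TTTFT
  TTF.F
Step 2: 7 trees catch fire, 5 burn out
  .FTTT
  ..T.T
  .FTTT
  FT.FT
  TTF.F
  TF...
Step 3: 8 trees catch fire, 7 burn out
  ..FTT
  ..T.T
  ..FFT
  .F..F
  FF...
  F....
Step 4: 3 trees catch fire, 8 burn out
  ...FT
  ..F.T
  ....F
  .....
  .....
  .....

...FT
..F.T
....F
.....
.....
.....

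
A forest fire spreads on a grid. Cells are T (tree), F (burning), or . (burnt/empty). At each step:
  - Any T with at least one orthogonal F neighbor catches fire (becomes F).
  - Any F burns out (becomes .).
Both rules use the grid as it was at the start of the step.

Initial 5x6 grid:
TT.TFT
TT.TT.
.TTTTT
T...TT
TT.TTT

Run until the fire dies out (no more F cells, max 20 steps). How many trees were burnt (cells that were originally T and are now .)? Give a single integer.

Answer: 18

Derivation:
Step 1: +3 fires, +1 burnt (F count now 3)
Step 2: +2 fires, +3 burnt (F count now 2)
Step 3: +3 fires, +2 burnt (F count now 3)
Step 4: +3 fires, +3 burnt (F count now 3)
Step 5: +3 fires, +3 burnt (F count now 3)
Step 6: +1 fires, +3 burnt (F count now 1)
Step 7: +2 fires, +1 burnt (F count now 2)
Step 8: +1 fires, +2 burnt (F count now 1)
Step 9: +0 fires, +1 burnt (F count now 0)
Fire out after step 9
Initially T: 21, now '.': 27
Total burnt (originally-T cells now '.'): 18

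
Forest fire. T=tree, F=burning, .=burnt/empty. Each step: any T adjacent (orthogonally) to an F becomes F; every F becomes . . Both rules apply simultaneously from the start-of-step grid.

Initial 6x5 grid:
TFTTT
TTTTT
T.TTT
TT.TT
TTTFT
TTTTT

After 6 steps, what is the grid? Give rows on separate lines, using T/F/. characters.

Step 1: 7 trees catch fire, 2 burn out
  F.FTT
  TFTTT
  T.TTT
  TT.FT
  TTF.F
  TTTFT
Step 2: 8 trees catch fire, 7 burn out
  ...FT
  F.FTT
  T.TFT
  TT..F
  TF...
  TTF.F
Step 3: 8 trees catch fire, 8 burn out
  ....F
  ...FT
  F.F.F
  TF...
  F....
  TF...
Step 4: 3 trees catch fire, 8 burn out
  .....
  ....F
  .....
  F....
  .....
  F....
Step 5: 0 trees catch fire, 3 burn out
  .....
  .....
  .....
  .....
  .....
  .....
Step 6: 0 trees catch fire, 0 burn out
  .....
  .....
  .....
  .....
  .....
  .....

.....
.....
.....
.....
.....
.....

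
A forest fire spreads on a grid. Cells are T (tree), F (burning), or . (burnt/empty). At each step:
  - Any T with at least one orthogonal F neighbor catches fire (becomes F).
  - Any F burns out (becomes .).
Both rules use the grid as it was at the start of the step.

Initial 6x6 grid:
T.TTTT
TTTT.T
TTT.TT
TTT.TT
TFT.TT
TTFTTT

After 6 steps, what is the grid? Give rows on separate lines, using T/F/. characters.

Step 1: 5 trees catch fire, 2 burn out
  T.TTTT
  TTTT.T
  TTT.TT
  TFT.TT
  F.F.TT
  TF.FTT
Step 2: 5 trees catch fire, 5 burn out
  T.TTTT
  TTTT.T
  TFT.TT
  F.F.TT
  ....TT
  F...FT
Step 3: 5 trees catch fire, 5 burn out
  T.TTTT
  TFTT.T
  F.F.TT
  ....TT
  ....FT
  .....F
Step 4: 4 trees catch fire, 5 burn out
  T.TTTT
  F.FT.T
  ....TT
  ....FT
  .....F
  ......
Step 5: 5 trees catch fire, 4 burn out
  F.FTTT
  ...F.T
  ....FT
  .....F
  ......
  ......
Step 6: 2 trees catch fire, 5 burn out
  ...FTT
  .....T
  .....F
  ......
  ......
  ......

...FTT
.....T
.....F
......
......
......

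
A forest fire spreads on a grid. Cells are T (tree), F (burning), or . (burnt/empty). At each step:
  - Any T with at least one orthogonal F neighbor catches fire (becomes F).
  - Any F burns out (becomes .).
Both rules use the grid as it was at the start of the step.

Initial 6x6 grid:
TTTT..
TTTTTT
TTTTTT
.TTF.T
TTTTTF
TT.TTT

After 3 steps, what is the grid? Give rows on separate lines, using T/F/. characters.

Step 1: 6 trees catch fire, 2 burn out
  TTTT..
  TTTTTT
  TTTFTT
  .TF..F
  TTTFF.
  TT.TTF
Step 2: 8 trees catch fire, 6 burn out
  TTTT..
  TTTFTT
  TTF.FF
  .F....
  TTF...
  TT.FF.
Step 3: 6 trees catch fire, 8 burn out
  TTTF..
  TTF.FF
  TF....
  ......
  TF....
  TT....

TTTF..
TTF.FF
TF....
......
TF....
TT....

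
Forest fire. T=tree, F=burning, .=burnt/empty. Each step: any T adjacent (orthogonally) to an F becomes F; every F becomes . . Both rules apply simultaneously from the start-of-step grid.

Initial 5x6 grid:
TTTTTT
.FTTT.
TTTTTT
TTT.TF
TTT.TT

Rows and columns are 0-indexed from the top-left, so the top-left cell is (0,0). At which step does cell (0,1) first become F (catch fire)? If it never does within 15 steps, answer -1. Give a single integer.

Step 1: cell (0,1)='F' (+6 fires, +2 burnt)
  -> target ignites at step 1
Step 2: cell (0,1)='.' (+8 fires, +6 burnt)
Step 3: cell (0,1)='.' (+6 fires, +8 burnt)
Step 4: cell (0,1)='.' (+3 fires, +6 burnt)
Step 5: cell (0,1)='.' (+1 fires, +3 burnt)
Step 6: cell (0,1)='.' (+0 fires, +1 burnt)
  fire out at step 6

1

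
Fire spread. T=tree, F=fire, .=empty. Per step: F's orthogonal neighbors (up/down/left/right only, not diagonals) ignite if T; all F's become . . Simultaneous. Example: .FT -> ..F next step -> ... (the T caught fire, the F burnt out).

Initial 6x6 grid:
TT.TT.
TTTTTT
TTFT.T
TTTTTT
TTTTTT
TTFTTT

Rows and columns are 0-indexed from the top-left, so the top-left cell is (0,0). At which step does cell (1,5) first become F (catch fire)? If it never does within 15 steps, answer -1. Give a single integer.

Step 1: cell (1,5)='T' (+7 fires, +2 burnt)
Step 2: cell (1,5)='T' (+9 fires, +7 burnt)
Step 3: cell (1,5)='T' (+9 fires, +9 burnt)
Step 4: cell (1,5)='F' (+5 fires, +9 burnt)
  -> target ignites at step 4
Step 5: cell (1,5)='.' (+1 fires, +5 burnt)
Step 6: cell (1,5)='.' (+0 fires, +1 burnt)
  fire out at step 6

4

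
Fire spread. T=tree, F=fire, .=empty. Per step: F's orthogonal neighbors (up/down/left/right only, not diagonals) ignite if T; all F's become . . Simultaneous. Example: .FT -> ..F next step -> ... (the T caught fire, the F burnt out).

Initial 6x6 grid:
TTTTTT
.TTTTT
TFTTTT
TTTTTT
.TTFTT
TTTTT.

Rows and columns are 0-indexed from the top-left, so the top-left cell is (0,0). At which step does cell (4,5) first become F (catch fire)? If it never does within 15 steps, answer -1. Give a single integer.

Step 1: cell (4,5)='T' (+8 fires, +2 burnt)
Step 2: cell (4,5)='F' (+10 fires, +8 burnt)
  -> target ignites at step 2
Step 3: cell (4,5)='.' (+6 fires, +10 burnt)
Step 4: cell (4,5)='.' (+4 fires, +6 burnt)
Step 5: cell (4,5)='.' (+2 fires, +4 burnt)
Step 6: cell (4,5)='.' (+1 fires, +2 burnt)
Step 7: cell (4,5)='.' (+0 fires, +1 burnt)
  fire out at step 7

2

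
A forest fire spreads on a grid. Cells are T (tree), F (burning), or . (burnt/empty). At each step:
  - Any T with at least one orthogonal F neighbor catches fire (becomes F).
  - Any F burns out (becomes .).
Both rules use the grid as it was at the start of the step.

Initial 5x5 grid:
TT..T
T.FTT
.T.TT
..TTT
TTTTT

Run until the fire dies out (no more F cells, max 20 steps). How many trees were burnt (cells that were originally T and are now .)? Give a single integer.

Step 1: +1 fires, +1 burnt (F count now 1)
Step 2: +2 fires, +1 burnt (F count now 2)
Step 3: +3 fires, +2 burnt (F count now 3)
Step 4: +3 fires, +3 burnt (F count now 3)
Step 5: +2 fires, +3 burnt (F count now 2)
Step 6: +1 fires, +2 burnt (F count now 1)
Step 7: +1 fires, +1 burnt (F count now 1)
Step 8: +0 fires, +1 burnt (F count now 0)
Fire out after step 8
Initially T: 17, now '.': 21
Total burnt (originally-T cells now '.'): 13

Answer: 13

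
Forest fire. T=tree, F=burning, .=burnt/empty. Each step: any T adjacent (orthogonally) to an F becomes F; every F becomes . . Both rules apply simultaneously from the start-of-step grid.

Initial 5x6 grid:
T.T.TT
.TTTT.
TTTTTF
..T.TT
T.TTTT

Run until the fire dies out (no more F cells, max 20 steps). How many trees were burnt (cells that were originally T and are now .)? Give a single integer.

Answer: 19

Derivation:
Step 1: +2 fires, +1 burnt (F count now 2)
Step 2: +4 fires, +2 burnt (F count now 4)
Step 3: +4 fires, +4 burnt (F count now 4)
Step 4: +5 fires, +4 burnt (F count now 5)
Step 5: +4 fires, +5 burnt (F count now 4)
Step 6: +0 fires, +4 burnt (F count now 0)
Fire out after step 6
Initially T: 21, now '.': 28
Total burnt (originally-T cells now '.'): 19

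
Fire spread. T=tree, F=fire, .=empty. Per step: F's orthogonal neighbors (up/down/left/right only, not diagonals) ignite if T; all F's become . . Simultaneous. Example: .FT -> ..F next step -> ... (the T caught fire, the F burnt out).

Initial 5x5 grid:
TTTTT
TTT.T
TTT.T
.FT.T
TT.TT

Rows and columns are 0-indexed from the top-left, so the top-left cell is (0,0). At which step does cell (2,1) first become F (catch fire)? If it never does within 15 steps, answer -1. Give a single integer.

Step 1: cell (2,1)='F' (+3 fires, +1 burnt)
  -> target ignites at step 1
Step 2: cell (2,1)='.' (+4 fires, +3 burnt)
Step 3: cell (2,1)='.' (+3 fires, +4 burnt)
Step 4: cell (2,1)='.' (+2 fires, +3 burnt)
Step 5: cell (2,1)='.' (+1 fires, +2 burnt)
Step 6: cell (2,1)='.' (+1 fires, +1 burnt)
Step 7: cell (2,1)='.' (+1 fires, +1 burnt)
Step 8: cell (2,1)='.' (+1 fires, +1 burnt)
Step 9: cell (2,1)='.' (+1 fires, +1 burnt)
Step 10: cell (2,1)='.' (+1 fires, +1 burnt)
Step 11: cell (2,1)='.' (+1 fires, +1 burnt)
Step 12: cell (2,1)='.' (+0 fires, +1 burnt)
  fire out at step 12

1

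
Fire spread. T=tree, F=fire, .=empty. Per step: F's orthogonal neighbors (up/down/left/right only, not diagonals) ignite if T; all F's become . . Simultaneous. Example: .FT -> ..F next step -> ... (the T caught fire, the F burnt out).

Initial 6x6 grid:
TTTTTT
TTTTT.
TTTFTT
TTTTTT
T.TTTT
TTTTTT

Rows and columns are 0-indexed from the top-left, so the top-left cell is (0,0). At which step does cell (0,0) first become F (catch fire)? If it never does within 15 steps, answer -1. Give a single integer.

Step 1: cell (0,0)='T' (+4 fires, +1 burnt)
Step 2: cell (0,0)='T' (+8 fires, +4 burnt)
Step 3: cell (0,0)='T' (+9 fires, +8 burnt)
Step 4: cell (0,0)='T' (+7 fires, +9 burnt)
Step 5: cell (0,0)='F' (+4 fires, +7 burnt)
  -> target ignites at step 5
Step 6: cell (0,0)='.' (+1 fires, +4 burnt)
Step 7: cell (0,0)='.' (+0 fires, +1 burnt)
  fire out at step 7

5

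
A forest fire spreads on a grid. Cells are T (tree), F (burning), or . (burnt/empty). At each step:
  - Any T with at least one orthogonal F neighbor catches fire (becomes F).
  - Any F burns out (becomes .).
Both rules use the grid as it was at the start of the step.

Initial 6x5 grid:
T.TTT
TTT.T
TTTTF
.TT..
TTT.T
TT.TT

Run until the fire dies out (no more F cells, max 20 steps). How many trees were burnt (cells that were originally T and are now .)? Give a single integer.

Answer: 19

Derivation:
Step 1: +2 fires, +1 burnt (F count now 2)
Step 2: +2 fires, +2 burnt (F count now 2)
Step 3: +4 fires, +2 burnt (F count now 4)
Step 4: +5 fires, +4 burnt (F count now 5)
Step 5: +2 fires, +5 burnt (F count now 2)
Step 6: +3 fires, +2 burnt (F count now 3)
Step 7: +1 fires, +3 burnt (F count now 1)
Step 8: +0 fires, +1 burnt (F count now 0)
Fire out after step 8
Initially T: 22, now '.': 27
Total burnt (originally-T cells now '.'): 19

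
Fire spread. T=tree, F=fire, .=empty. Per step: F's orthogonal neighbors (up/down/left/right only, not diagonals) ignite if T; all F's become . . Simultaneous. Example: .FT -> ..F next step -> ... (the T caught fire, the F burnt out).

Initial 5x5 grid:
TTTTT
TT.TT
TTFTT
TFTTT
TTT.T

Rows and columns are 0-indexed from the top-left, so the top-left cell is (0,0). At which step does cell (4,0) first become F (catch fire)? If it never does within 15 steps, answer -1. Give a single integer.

Step 1: cell (4,0)='T' (+5 fires, +2 burnt)
Step 2: cell (4,0)='F' (+7 fires, +5 burnt)
  -> target ignites at step 2
Step 3: cell (4,0)='.' (+5 fires, +7 burnt)
Step 4: cell (4,0)='.' (+4 fires, +5 burnt)
Step 5: cell (4,0)='.' (+0 fires, +4 burnt)
  fire out at step 5

2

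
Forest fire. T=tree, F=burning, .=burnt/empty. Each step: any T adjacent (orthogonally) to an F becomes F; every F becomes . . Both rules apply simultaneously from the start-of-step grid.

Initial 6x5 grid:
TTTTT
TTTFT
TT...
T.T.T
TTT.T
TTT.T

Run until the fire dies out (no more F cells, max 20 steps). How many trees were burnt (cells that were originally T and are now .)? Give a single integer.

Step 1: +3 fires, +1 burnt (F count now 3)
Step 2: +3 fires, +3 burnt (F count now 3)
Step 3: +3 fires, +3 burnt (F count now 3)
Step 4: +2 fires, +3 burnt (F count now 2)
Step 5: +1 fires, +2 burnt (F count now 1)
Step 6: +1 fires, +1 burnt (F count now 1)
Step 7: +2 fires, +1 burnt (F count now 2)
Step 8: +2 fires, +2 burnt (F count now 2)
Step 9: +2 fires, +2 burnt (F count now 2)
Step 10: +0 fires, +2 burnt (F count now 0)
Fire out after step 10
Initially T: 22, now '.': 27
Total burnt (originally-T cells now '.'): 19

Answer: 19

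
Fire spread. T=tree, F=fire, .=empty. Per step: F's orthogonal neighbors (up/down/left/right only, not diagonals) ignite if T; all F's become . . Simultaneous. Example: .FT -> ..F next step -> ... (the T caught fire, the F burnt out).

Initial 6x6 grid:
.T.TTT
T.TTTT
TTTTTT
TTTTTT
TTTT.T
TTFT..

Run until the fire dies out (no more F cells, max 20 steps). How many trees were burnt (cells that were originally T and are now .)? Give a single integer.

Answer: 28

Derivation:
Step 1: +3 fires, +1 burnt (F count now 3)
Step 2: +4 fires, +3 burnt (F count now 4)
Step 3: +4 fires, +4 burnt (F count now 4)
Step 4: +5 fires, +4 burnt (F count now 5)
Step 5: +4 fires, +5 burnt (F count now 4)
Step 6: +5 fires, +4 burnt (F count now 5)
Step 7: +2 fires, +5 burnt (F count now 2)
Step 8: +1 fires, +2 burnt (F count now 1)
Step 9: +0 fires, +1 burnt (F count now 0)
Fire out after step 9
Initially T: 29, now '.': 35
Total burnt (originally-T cells now '.'): 28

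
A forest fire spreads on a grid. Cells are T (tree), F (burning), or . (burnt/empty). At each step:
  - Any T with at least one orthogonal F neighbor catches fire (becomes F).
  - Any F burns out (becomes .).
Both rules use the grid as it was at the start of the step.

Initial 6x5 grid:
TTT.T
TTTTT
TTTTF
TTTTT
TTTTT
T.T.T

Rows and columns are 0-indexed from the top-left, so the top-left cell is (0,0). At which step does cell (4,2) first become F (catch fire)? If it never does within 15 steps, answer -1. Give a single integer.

Step 1: cell (4,2)='T' (+3 fires, +1 burnt)
Step 2: cell (4,2)='T' (+5 fires, +3 burnt)
Step 3: cell (4,2)='T' (+5 fires, +5 burnt)
Step 4: cell (4,2)='F' (+5 fires, +5 burnt)
  -> target ignites at step 4
Step 5: cell (4,2)='.' (+5 fires, +5 burnt)
Step 6: cell (4,2)='.' (+2 fires, +5 burnt)
Step 7: cell (4,2)='.' (+1 fires, +2 burnt)
Step 8: cell (4,2)='.' (+0 fires, +1 burnt)
  fire out at step 8

4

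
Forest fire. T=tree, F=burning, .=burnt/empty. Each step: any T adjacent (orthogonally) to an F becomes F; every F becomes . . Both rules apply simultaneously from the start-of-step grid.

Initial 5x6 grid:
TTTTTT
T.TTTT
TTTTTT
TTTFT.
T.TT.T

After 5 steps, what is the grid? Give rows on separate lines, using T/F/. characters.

Step 1: 4 trees catch fire, 1 burn out
  TTTTTT
  T.TTTT
  TTTFTT
  TTF.F.
  T.TF.T
Step 2: 5 trees catch fire, 4 burn out
  TTTTTT
  T.TFTT
  TTF.FT
  TF....
  T.F..T
Step 3: 6 trees catch fire, 5 burn out
  TTTFTT
  T.F.FT
  TF...F
  F.....
  T....T
Step 4: 5 trees catch fire, 6 burn out
  TTF.FT
  T....F
  F.....
  ......
  F....T
Step 5: 3 trees catch fire, 5 burn out
  TF...F
  F.....
  ......
  ......
  .....T

TF...F
F.....
......
......
.....T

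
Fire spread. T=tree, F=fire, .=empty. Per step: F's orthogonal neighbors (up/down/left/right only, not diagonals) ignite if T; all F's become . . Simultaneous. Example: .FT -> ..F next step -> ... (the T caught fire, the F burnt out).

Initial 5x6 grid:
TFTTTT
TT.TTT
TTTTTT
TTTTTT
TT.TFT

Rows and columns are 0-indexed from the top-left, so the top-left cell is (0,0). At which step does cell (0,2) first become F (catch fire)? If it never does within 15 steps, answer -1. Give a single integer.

Step 1: cell (0,2)='F' (+6 fires, +2 burnt)
  -> target ignites at step 1
Step 2: cell (0,2)='.' (+6 fires, +6 burnt)
Step 3: cell (0,2)='.' (+9 fires, +6 burnt)
Step 4: cell (0,2)='.' (+4 fires, +9 burnt)
Step 5: cell (0,2)='.' (+1 fires, +4 burnt)
Step 6: cell (0,2)='.' (+0 fires, +1 burnt)
  fire out at step 6

1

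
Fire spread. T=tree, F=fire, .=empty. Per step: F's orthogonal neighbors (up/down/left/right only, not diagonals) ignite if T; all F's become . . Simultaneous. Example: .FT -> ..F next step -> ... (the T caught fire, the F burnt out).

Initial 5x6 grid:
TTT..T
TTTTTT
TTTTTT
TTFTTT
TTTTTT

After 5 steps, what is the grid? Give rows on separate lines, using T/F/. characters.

Step 1: 4 trees catch fire, 1 burn out
  TTT..T
  TTTTTT
  TTFTTT
  TF.FTT
  TTFTTT
Step 2: 7 trees catch fire, 4 burn out
  TTT..T
  TTFTTT
  TF.FTT
  F...FT
  TF.FTT
Step 3: 8 trees catch fire, 7 burn out
  TTF..T
  TF.FTT
  F...FT
  .....F
  F...FT
Step 4: 5 trees catch fire, 8 burn out
  TF...T
  F...FT
  .....F
  ......
  .....F
Step 5: 2 trees catch fire, 5 burn out
  F....T
  .....F
  ......
  ......
  ......

F....T
.....F
......
......
......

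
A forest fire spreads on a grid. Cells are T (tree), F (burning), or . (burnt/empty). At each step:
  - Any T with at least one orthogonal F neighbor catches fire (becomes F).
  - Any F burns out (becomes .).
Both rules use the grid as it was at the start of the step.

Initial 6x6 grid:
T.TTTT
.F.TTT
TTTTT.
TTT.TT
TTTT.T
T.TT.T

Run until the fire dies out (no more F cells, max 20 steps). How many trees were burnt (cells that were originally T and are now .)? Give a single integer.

Answer: 26

Derivation:
Step 1: +1 fires, +1 burnt (F count now 1)
Step 2: +3 fires, +1 burnt (F count now 3)
Step 3: +4 fires, +3 burnt (F count now 4)
Step 4: +4 fires, +4 burnt (F count now 4)
Step 5: +6 fires, +4 burnt (F count now 6)
Step 6: +5 fires, +6 burnt (F count now 5)
Step 7: +2 fires, +5 burnt (F count now 2)
Step 8: +1 fires, +2 burnt (F count now 1)
Step 9: +0 fires, +1 burnt (F count now 0)
Fire out after step 9
Initially T: 27, now '.': 35
Total burnt (originally-T cells now '.'): 26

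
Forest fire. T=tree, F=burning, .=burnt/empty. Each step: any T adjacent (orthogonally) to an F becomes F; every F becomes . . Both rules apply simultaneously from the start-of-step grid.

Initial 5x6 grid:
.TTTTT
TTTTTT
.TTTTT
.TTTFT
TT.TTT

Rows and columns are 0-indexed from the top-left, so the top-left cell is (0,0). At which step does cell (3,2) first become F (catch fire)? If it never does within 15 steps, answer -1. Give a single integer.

Step 1: cell (3,2)='T' (+4 fires, +1 burnt)
Step 2: cell (3,2)='F' (+6 fires, +4 burnt)
  -> target ignites at step 2
Step 3: cell (3,2)='.' (+5 fires, +6 burnt)
Step 4: cell (3,2)='.' (+5 fires, +5 burnt)
Step 5: cell (3,2)='.' (+3 fires, +5 burnt)
Step 6: cell (3,2)='.' (+2 fires, +3 burnt)
Step 7: cell (3,2)='.' (+0 fires, +2 burnt)
  fire out at step 7

2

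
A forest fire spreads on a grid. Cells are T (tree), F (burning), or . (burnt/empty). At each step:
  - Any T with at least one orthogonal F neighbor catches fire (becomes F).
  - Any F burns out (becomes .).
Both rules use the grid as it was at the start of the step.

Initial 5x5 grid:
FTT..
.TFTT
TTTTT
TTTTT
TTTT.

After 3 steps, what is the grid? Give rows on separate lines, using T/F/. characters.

Step 1: 5 trees catch fire, 2 burn out
  .FF..
  .F.FT
  TTFTT
  TTTTT
  TTTT.
Step 2: 4 trees catch fire, 5 burn out
  .....
  ....F
  TF.FT
  TTFTT
  TTTT.
Step 3: 5 trees catch fire, 4 burn out
  .....
  .....
  F...F
  TF.FT
  TTFT.

.....
.....
F...F
TF.FT
TTFT.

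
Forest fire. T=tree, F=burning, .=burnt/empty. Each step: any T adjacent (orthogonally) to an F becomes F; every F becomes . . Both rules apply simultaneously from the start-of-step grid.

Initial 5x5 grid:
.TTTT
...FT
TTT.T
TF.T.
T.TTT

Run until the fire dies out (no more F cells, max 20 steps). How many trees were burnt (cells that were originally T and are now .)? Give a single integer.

Step 1: +4 fires, +2 burnt (F count now 4)
Step 2: +6 fires, +4 burnt (F count now 6)
Step 3: +1 fires, +6 burnt (F count now 1)
Step 4: +0 fires, +1 burnt (F count now 0)
Fire out after step 4
Initially T: 15, now '.': 21
Total burnt (originally-T cells now '.'): 11

Answer: 11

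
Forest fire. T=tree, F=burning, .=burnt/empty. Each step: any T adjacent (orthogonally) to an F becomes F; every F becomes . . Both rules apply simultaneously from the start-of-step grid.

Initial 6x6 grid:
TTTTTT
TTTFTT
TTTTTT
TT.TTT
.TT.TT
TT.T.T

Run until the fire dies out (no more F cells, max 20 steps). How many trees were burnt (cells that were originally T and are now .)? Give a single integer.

Answer: 29

Derivation:
Step 1: +4 fires, +1 burnt (F count now 4)
Step 2: +7 fires, +4 burnt (F count now 7)
Step 3: +6 fires, +7 burnt (F count now 6)
Step 4: +5 fires, +6 burnt (F count now 5)
Step 5: +3 fires, +5 burnt (F count now 3)
Step 6: +3 fires, +3 burnt (F count now 3)
Step 7: +1 fires, +3 burnt (F count now 1)
Step 8: +0 fires, +1 burnt (F count now 0)
Fire out after step 8
Initially T: 30, now '.': 35
Total burnt (originally-T cells now '.'): 29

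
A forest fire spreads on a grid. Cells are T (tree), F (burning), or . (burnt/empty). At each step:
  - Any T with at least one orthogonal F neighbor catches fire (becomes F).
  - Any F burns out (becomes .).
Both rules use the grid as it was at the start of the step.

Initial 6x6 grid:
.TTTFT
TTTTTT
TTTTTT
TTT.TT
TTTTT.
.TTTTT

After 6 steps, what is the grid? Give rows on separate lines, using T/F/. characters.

Step 1: 3 trees catch fire, 1 burn out
  .TTF.F
  TTTTFT
  TTTTTT
  TTT.TT
  TTTTT.
  .TTTTT
Step 2: 4 trees catch fire, 3 burn out
  .TF...
  TTTF.F
  TTTTFT
  TTT.TT
  TTTTT.
  .TTTTT
Step 3: 5 trees catch fire, 4 burn out
  .F....
  TTF...
  TTTF.F
  TTT.FT
  TTTTT.
  .TTTTT
Step 4: 4 trees catch fire, 5 burn out
  ......
  TF....
  TTF...
  TTT..F
  TTTTF.
  .TTTTT
Step 5: 5 trees catch fire, 4 burn out
  ......
  F.....
  TF....
  TTF...
  TTTF..
  .TTTFT
Step 6: 5 trees catch fire, 5 burn out
  ......
  ......
  F.....
  TF....
  TTF...
  .TTF.F

......
......
F.....
TF....
TTF...
.TTF.F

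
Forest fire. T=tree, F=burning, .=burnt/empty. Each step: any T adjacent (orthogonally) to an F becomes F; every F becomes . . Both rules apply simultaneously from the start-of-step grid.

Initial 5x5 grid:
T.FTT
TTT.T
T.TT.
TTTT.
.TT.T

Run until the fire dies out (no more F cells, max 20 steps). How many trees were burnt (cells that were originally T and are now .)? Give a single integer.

Step 1: +2 fires, +1 burnt (F count now 2)
Step 2: +3 fires, +2 burnt (F count now 3)
Step 3: +4 fires, +3 burnt (F count now 4)
Step 4: +5 fires, +4 burnt (F count now 5)
Step 5: +2 fires, +5 burnt (F count now 2)
Step 6: +0 fires, +2 burnt (F count now 0)
Fire out after step 6
Initially T: 17, now '.': 24
Total burnt (originally-T cells now '.'): 16

Answer: 16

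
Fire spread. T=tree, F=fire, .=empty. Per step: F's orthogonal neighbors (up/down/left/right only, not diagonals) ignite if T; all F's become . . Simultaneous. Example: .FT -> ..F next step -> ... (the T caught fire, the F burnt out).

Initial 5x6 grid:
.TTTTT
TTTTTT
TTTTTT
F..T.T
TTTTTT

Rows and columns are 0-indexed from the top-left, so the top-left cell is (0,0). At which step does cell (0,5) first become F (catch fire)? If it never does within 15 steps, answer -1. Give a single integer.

Step 1: cell (0,5)='T' (+2 fires, +1 burnt)
Step 2: cell (0,5)='T' (+3 fires, +2 burnt)
Step 3: cell (0,5)='T' (+3 fires, +3 burnt)
Step 4: cell (0,5)='T' (+4 fires, +3 burnt)
Step 5: cell (0,5)='T' (+5 fires, +4 burnt)
Step 6: cell (0,5)='T' (+4 fires, +5 burnt)
Step 7: cell (0,5)='T' (+3 fires, +4 burnt)
Step 8: cell (0,5)='F' (+1 fires, +3 burnt)
  -> target ignites at step 8
Step 9: cell (0,5)='.' (+0 fires, +1 burnt)
  fire out at step 9

8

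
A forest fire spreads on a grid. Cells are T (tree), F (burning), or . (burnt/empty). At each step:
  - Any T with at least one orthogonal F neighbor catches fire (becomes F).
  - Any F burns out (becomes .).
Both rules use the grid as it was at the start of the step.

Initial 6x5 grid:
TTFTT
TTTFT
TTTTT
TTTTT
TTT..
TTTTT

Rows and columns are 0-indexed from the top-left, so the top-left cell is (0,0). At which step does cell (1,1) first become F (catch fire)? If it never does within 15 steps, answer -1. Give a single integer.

Step 1: cell (1,1)='T' (+5 fires, +2 burnt)
Step 2: cell (1,1)='F' (+6 fires, +5 burnt)
  -> target ignites at step 2
Step 3: cell (1,1)='.' (+4 fires, +6 burnt)
Step 4: cell (1,1)='.' (+3 fires, +4 burnt)
Step 5: cell (1,1)='.' (+3 fires, +3 burnt)
Step 6: cell (1,1)='.' (+3 fires, +3 burnt)
Step 7: cell (1,1)='.' (+2 fires, +3 burnt)
Step 8: cell (1,1)='.' (+0 fires, +2 burnt)
  fire out at step 8

2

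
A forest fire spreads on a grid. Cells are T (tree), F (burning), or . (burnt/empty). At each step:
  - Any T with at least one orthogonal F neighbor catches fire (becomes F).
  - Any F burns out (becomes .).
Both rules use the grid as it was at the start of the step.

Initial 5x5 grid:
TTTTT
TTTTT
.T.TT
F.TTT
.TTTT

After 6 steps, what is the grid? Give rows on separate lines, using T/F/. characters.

Step 1: 0 trees catch fire, 1 burn out
  TTTTT
  TTTTT
  .T.TT
  ..TTT
  .TTTT
Step 2: 0 trees catch fire, 0 burn out
  TTTTT
  TTTTT
  .T.TT
  ..TTT
  .TTTT
Step 3: 0 trees catch fire, 0 burn out
  TTTTT
  TTTTT
  .T.TT
  ..TTT
  .TTTT
Step 4: 0 trees catch fire, 0 burn out
  TTTTT
  TTTTT
  .T.TT
  ..TTT
  .TTTT
Step 5: 0 trees catch fire, 0 burn out
  TTTTT
  TTTTT
  .T.TT
  ..TTT
  .TTTT
Step 6: 0 trees catch fire, 0 burn out
  TTTTT
  TTTTT
  .T.TT
  ..TTT
  .TTTT

TTTTT
TTTTT
.T.TT
..TTT
.TTTT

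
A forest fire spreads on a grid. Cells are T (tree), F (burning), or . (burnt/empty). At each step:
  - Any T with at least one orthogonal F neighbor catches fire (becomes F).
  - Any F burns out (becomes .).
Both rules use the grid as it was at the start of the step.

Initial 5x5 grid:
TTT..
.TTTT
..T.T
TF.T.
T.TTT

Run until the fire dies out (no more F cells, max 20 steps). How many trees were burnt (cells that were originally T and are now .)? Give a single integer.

Answer: 2

Derivation:
Step 1: +1 fires, +1 burnt (F count now 1)
Step 2: +1 fires, +1 burnt (F count now 1)
Step 3: +0 fires, +1 burnt (F count now 0)
Fire out after step 3
Initially T: 15, now '.': 12
Total burnt (originally-T cells now '.'): 2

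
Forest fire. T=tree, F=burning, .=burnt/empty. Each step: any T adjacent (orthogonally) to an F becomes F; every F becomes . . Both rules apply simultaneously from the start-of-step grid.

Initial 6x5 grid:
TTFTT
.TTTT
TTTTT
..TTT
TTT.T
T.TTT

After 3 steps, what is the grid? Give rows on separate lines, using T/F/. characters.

Step 1: 3 trees catch fire, 1 burn out
  TF.FT
  .TFTT
  TTTTT
  ..TTT
  TTT.T
  T.TTT
Step 2: 5 trees catch fire, 3 burn out
  F...F
  .F.FT
  TTFTT
  ..TTT
  TTT.T
  T.TTT
Step 3: 4 trees catch fire, 5 burn out
  .....
  ....F
  TF.FT
  ..FTT
  TTT.T
  T.TTT

.....
....F
TF.FT
..FTT
TTT.T
T.TTT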